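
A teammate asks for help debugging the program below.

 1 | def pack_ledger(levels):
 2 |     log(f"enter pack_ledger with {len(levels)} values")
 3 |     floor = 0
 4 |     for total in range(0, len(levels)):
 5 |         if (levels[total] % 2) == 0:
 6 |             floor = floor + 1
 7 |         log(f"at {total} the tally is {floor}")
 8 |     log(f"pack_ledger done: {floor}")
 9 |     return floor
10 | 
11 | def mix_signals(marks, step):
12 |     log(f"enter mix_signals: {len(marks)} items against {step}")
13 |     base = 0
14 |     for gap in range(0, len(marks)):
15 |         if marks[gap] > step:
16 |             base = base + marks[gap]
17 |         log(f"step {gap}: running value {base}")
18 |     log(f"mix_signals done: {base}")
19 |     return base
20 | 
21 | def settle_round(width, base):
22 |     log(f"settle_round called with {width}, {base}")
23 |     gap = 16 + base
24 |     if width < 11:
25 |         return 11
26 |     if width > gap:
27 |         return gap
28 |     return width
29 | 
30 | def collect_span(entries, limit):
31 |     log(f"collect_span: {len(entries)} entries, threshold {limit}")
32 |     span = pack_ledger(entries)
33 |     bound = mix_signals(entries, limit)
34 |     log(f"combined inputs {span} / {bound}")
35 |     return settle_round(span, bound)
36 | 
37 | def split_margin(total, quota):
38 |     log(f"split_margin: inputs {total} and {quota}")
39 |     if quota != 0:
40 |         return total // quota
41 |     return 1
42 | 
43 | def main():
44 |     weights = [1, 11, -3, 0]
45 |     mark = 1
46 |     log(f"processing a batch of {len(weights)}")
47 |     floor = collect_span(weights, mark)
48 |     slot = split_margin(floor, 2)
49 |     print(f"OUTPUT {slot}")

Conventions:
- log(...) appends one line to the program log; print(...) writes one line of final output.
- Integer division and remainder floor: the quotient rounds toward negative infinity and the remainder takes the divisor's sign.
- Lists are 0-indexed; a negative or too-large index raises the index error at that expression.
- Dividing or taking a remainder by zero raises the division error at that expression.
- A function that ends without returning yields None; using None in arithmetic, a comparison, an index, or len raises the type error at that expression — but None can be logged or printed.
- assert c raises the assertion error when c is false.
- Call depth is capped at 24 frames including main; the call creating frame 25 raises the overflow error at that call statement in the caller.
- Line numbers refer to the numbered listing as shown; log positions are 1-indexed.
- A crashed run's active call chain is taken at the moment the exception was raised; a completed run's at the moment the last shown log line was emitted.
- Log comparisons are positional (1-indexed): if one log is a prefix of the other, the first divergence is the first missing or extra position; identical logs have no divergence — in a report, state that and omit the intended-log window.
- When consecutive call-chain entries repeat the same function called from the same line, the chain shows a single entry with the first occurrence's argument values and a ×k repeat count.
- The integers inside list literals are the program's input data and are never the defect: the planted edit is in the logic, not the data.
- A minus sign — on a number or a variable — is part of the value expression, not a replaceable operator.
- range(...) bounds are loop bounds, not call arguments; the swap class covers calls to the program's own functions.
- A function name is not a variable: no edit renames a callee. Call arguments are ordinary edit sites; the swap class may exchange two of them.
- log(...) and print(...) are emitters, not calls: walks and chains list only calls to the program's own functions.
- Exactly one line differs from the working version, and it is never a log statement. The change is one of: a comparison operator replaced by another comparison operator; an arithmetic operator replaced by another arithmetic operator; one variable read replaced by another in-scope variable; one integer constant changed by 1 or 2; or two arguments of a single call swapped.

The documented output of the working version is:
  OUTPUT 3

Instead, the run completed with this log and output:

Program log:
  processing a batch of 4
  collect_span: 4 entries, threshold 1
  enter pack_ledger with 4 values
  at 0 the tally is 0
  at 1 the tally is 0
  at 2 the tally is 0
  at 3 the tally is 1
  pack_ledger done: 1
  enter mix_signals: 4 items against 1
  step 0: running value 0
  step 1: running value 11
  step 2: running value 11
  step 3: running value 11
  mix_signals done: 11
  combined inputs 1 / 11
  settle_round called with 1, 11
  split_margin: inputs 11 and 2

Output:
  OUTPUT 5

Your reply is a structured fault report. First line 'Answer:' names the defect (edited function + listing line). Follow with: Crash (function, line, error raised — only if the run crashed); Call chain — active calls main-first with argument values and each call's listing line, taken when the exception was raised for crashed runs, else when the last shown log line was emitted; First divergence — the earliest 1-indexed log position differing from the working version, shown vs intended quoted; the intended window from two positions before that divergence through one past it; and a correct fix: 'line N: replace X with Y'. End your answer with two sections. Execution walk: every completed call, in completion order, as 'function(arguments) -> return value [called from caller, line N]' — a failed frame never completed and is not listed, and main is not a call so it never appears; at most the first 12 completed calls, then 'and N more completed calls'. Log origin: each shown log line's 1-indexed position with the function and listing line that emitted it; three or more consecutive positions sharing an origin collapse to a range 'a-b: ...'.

Answer: the defect is in main at line 48.
Key observation: At log position 17 the runs split — shown 'split_margin: inputs 11 and 2', but the working version logs 'split_margin: inputs 11 and 3'.
Call chain: main -> split_margin(11, 2) (called at line 48).
First divergence: position 17 — the shown line 'split_margin: inputs 11 and 2' should read 'split_margin: inputs 11 and 3'.
Intended log window:
  15: combined inputs 1 / 11
  16: settle_round called with 1, 11
  17: split_margin: inputs 11 and 3
Execution walk:
  pack_ledger([1, 11, -3, 0]) -> 1  [called from collect_span, line 32]
  mix_signals([1, 11, -3, 0], 1) -> 11  [called from collect_span, line 33]
  settle_round(1, 11) -> 11  [called from collect_span, line 35]
  collect_span([1, 11, -3, 0], 1) -> 11  [called from main, line 47]
  split_margin(11, 2) -> 5  [called from main, line 48]
Log origins:
  1: emitted by main (line 46)
  2: emitted by collect_span (line 31)
  3: emitted by pack_ledger (line 2)
  4-7: emitted by pack_ledger (line 7)
  8: emitted by pack_ledger (line 8)
  9: emitted by mix_signals (line 12)
  10-13: emitted by mix_signals (line 17)
  14: emitted by mix_signals (line 18)
  15: emitted by collect_span (line 34)
  16: emitted by settle_round (line 22)
  17: emitted by split_margin (line 38)
A correct fix: line 48: replace `2` with `3`.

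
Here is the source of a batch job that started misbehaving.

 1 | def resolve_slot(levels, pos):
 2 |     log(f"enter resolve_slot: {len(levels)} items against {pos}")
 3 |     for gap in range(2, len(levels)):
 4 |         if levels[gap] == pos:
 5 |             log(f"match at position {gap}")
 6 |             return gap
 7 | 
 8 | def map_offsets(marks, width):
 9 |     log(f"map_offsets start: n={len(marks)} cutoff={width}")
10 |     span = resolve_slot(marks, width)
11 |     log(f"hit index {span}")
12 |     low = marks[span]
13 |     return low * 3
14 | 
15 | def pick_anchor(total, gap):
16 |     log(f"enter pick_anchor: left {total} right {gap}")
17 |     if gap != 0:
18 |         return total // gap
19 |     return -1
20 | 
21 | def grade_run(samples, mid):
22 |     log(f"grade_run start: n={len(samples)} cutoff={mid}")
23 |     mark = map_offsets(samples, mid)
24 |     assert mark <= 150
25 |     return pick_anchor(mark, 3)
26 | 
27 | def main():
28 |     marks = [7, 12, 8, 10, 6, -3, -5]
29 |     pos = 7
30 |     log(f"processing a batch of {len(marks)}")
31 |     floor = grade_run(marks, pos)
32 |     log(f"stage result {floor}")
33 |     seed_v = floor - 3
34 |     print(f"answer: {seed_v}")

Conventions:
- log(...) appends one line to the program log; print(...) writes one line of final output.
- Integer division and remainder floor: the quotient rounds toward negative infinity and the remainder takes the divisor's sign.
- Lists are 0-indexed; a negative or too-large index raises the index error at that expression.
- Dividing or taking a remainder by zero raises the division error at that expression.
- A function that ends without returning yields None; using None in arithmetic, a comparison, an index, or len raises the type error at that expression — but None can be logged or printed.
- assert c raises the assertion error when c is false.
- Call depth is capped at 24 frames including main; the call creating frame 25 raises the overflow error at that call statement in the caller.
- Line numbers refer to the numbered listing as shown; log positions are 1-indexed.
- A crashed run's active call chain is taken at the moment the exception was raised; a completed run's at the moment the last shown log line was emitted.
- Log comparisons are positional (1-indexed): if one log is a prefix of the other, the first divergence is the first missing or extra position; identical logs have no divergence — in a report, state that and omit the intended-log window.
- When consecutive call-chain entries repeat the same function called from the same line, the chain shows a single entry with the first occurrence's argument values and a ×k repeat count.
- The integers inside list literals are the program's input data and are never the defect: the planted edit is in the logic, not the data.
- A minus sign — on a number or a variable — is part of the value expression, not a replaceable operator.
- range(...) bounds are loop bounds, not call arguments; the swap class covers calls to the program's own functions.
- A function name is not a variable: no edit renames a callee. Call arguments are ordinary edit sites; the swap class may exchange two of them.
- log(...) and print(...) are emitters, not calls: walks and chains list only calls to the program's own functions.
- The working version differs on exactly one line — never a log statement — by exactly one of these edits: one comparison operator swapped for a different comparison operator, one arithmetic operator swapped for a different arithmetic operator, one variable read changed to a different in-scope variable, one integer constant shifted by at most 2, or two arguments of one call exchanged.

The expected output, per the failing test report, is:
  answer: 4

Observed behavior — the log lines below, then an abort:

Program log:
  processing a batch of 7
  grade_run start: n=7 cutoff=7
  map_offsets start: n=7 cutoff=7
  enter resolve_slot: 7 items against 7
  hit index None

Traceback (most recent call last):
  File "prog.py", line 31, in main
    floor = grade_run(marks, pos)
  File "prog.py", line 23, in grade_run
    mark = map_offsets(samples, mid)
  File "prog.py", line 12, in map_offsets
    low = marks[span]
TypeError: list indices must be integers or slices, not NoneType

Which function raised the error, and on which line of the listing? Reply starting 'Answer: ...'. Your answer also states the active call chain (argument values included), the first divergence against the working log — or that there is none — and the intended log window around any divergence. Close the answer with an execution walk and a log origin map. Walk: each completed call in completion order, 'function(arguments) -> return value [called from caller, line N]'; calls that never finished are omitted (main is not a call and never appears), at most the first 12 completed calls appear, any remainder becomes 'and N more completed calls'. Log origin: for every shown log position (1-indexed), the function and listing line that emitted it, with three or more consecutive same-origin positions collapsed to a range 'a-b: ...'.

Answer: the error was raised in map_offsets, line 12.
Key observation: Everything matches until log position 5, which reads 'hit index None' in place of 'match at position 0'.
Call chain: main -> grade_run([7, 12, 8, 10, 6, -3, -5], 7) (called at line 31) -> map_offsets([7, 12, 8, 10, 6, -3, -5], 7) (called at line 23).
First divergence: position 5 — shown 'hit index None', intended 'match at position 0'.
Intended log window:
  3: map_offsets start: n=7 cutoff=7
  4: enter resolve_slot: 7 items against 7
  5: match at position 0
  6: hit index 0
Execution walk:
  resolve_slot([7, 12, 8, 10, 6, -3, -5], 7) -> None  [called from map_offsets, line 10]
Log origin:
  1: logged in main at line 30
  2: logged in grade_run at line 22
  3: logged in map_offsets at line 9
  4: logged in resolve_slot at line 2
  5: logged in map_offsets at line 11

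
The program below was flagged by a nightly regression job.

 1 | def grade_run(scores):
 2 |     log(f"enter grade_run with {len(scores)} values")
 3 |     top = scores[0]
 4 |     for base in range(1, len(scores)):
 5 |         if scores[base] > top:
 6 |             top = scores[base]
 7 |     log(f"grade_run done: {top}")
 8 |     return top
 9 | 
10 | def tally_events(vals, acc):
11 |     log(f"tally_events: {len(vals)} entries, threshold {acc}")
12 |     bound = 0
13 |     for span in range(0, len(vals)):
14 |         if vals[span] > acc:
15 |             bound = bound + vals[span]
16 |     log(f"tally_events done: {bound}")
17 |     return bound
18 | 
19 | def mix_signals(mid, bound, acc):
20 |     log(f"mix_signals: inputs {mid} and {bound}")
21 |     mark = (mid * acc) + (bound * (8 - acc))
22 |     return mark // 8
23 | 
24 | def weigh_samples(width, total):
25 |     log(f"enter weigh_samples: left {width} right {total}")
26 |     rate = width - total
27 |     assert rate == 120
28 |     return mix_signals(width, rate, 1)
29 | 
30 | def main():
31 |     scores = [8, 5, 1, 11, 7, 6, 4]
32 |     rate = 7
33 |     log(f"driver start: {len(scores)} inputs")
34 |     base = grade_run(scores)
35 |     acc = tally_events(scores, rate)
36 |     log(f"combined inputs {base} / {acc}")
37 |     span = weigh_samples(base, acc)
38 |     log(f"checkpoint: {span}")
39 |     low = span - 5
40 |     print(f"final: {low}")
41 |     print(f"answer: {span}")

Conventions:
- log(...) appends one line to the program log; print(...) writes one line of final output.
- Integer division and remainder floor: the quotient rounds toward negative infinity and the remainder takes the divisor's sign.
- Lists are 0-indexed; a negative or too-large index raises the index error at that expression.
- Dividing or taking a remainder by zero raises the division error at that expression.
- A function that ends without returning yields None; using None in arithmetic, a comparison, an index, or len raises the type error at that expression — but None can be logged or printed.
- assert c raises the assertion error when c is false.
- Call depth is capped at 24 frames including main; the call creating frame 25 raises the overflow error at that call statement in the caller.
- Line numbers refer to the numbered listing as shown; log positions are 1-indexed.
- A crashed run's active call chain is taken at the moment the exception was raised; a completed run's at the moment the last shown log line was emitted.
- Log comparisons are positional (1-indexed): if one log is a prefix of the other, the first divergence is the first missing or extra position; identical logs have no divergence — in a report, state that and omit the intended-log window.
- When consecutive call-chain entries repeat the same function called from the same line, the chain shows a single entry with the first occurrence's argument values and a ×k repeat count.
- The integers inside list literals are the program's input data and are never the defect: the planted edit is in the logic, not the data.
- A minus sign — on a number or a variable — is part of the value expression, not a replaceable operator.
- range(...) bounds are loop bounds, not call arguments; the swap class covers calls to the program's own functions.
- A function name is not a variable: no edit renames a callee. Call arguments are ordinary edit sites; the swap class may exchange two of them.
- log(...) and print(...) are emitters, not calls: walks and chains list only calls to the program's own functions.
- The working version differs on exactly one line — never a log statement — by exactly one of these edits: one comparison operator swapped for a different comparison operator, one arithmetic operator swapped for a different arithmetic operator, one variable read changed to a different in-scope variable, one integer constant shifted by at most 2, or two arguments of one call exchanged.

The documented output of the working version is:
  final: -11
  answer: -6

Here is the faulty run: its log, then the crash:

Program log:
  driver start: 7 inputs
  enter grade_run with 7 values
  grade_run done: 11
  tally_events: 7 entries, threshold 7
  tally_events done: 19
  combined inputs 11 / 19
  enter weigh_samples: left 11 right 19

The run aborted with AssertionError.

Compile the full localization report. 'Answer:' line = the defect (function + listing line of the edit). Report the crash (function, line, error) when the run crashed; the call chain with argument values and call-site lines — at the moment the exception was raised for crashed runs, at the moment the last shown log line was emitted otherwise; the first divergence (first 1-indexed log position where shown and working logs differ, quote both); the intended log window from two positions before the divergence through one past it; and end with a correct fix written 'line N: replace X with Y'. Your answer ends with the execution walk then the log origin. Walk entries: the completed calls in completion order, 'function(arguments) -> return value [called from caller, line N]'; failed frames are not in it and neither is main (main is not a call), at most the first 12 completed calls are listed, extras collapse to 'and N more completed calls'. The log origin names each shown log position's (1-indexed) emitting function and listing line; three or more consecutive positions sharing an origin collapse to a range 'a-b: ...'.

Answer: the defect is in weigh_samples at line 27.
Core observation: A complete run would log 'mix_signals: inputs 11 and -8' next, but this one stopped at 7 lines.
Crash: weigh_samples, line 27, AssertionError.
Call chain: main -> weigh_samples(11, 19) (called at line 37).
First divergence: position 8 (shown log ended at 7 lines; the working version continues: 'mix_signals: inputs 11 and -8').
Intended log window:
  6: combined inputs 11 / 19
  7: enter weigh_samples: left 11 right 19
  8: mix_signals: inputs 11 and -8
  9: checkpoint: -6
Execution walk:
  grade_run([8, 5, 1, 11, 7, 6, 4]) -> 11  [called from main, line 34]
  tally_events([8, 5, 1, 11, 7, 6, 4], 7) -> 19  [called from main, line 35]
Log line origins:
  1: logged in main at line 33
  2: logged in grade_run at line 2
  3: logged in grade_run at line 7
  4: logged in tally_events at line 11
  5: logged in tally_events at line 16
  6: logged in main at line 36
  7: logged in weigh_samples at line 25
A correct fix: line 27: replace `==` with `<=`.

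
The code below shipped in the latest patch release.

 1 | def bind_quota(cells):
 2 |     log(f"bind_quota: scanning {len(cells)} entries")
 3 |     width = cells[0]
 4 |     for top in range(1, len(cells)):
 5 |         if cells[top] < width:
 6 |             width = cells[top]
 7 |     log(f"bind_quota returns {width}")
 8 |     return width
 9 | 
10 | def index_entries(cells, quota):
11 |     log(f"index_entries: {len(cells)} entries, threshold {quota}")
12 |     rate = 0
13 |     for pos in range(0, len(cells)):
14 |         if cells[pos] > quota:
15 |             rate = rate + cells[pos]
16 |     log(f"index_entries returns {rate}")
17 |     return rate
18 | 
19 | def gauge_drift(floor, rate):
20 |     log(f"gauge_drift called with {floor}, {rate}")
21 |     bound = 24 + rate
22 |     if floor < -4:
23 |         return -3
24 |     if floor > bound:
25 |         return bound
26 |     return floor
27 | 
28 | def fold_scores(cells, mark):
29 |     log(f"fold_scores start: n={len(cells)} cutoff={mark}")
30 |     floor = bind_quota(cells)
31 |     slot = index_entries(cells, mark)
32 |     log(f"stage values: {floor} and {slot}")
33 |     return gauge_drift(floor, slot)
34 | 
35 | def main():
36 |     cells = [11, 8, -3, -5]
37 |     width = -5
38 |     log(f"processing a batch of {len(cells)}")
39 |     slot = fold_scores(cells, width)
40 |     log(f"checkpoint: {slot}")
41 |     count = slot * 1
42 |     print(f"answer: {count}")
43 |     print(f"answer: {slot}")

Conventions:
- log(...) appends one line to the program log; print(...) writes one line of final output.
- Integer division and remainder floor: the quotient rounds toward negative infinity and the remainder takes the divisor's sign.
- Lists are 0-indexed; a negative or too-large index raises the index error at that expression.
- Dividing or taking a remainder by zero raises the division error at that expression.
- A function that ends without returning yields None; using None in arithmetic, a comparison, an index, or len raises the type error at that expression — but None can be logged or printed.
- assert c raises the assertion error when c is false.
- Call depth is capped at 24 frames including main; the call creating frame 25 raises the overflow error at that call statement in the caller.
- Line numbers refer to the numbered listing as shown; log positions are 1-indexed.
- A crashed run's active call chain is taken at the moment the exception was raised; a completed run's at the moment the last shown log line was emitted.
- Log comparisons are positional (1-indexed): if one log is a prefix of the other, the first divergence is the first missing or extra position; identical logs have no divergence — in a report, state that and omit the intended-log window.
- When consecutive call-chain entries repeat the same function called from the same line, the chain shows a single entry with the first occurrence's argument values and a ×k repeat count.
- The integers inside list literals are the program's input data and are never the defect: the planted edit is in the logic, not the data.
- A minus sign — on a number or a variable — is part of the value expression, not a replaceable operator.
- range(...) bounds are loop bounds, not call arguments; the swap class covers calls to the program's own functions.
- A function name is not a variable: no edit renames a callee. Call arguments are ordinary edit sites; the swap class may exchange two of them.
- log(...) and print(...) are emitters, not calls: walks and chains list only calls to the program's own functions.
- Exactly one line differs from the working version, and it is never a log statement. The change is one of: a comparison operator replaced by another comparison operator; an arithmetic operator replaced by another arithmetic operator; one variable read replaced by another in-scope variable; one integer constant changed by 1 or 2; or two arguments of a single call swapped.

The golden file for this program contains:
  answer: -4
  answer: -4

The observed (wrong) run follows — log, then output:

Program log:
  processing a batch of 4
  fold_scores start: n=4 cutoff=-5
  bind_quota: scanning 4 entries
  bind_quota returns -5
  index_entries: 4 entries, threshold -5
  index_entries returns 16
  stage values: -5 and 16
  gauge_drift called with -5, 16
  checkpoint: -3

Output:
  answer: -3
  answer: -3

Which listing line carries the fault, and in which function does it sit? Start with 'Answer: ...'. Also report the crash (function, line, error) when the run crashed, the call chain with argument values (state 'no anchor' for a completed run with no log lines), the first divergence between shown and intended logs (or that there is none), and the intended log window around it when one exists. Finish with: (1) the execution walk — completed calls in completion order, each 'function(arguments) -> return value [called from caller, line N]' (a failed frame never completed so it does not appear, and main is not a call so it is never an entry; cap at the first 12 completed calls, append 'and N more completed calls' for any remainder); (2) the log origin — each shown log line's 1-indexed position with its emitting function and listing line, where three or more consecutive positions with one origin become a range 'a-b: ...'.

Answer: the defect is in gauge_drift at line 23.
The tell: Everything matches until log position 9, which reads 'checkpoint: -3' in place of 'checkpoint: -4'.
Call chain: main.
First divergence: position 9 — shown 'checkpoint: -3', intended 'checkpoint: -4'.
Intended log window:
  7: stage values: -5 and 16
  8: gauge_drift called with -5, 16
  9: checkpoint: -4
Execution walk:
  bind_quota([11, 8, -3, -5]) -> -5  [called from fold_scores, line 30]
  index_entries([11, 8, -3, -5], -5) -> 16  [called from fold_scores, line 31]
  gauge_drift(-5, 16) -> -3  [called from fold_scores, line 33]
  fold_scores([11, 8, -3, -5], -5) -> -3  [called from main, line 39]
Log line origins:
  1: logged in main at line 38
  2: logged in fold_scores at line 29
  3: logged in bind_quota at line 2
  4: logged in bind_quota at line 7
  5: logged in index_entries at line 11
  6: logged in index_entries at line 16
  7: logged in fold_scores at line 32
  8: logged in gauge_drift at line 20
  9: logged in main at line 40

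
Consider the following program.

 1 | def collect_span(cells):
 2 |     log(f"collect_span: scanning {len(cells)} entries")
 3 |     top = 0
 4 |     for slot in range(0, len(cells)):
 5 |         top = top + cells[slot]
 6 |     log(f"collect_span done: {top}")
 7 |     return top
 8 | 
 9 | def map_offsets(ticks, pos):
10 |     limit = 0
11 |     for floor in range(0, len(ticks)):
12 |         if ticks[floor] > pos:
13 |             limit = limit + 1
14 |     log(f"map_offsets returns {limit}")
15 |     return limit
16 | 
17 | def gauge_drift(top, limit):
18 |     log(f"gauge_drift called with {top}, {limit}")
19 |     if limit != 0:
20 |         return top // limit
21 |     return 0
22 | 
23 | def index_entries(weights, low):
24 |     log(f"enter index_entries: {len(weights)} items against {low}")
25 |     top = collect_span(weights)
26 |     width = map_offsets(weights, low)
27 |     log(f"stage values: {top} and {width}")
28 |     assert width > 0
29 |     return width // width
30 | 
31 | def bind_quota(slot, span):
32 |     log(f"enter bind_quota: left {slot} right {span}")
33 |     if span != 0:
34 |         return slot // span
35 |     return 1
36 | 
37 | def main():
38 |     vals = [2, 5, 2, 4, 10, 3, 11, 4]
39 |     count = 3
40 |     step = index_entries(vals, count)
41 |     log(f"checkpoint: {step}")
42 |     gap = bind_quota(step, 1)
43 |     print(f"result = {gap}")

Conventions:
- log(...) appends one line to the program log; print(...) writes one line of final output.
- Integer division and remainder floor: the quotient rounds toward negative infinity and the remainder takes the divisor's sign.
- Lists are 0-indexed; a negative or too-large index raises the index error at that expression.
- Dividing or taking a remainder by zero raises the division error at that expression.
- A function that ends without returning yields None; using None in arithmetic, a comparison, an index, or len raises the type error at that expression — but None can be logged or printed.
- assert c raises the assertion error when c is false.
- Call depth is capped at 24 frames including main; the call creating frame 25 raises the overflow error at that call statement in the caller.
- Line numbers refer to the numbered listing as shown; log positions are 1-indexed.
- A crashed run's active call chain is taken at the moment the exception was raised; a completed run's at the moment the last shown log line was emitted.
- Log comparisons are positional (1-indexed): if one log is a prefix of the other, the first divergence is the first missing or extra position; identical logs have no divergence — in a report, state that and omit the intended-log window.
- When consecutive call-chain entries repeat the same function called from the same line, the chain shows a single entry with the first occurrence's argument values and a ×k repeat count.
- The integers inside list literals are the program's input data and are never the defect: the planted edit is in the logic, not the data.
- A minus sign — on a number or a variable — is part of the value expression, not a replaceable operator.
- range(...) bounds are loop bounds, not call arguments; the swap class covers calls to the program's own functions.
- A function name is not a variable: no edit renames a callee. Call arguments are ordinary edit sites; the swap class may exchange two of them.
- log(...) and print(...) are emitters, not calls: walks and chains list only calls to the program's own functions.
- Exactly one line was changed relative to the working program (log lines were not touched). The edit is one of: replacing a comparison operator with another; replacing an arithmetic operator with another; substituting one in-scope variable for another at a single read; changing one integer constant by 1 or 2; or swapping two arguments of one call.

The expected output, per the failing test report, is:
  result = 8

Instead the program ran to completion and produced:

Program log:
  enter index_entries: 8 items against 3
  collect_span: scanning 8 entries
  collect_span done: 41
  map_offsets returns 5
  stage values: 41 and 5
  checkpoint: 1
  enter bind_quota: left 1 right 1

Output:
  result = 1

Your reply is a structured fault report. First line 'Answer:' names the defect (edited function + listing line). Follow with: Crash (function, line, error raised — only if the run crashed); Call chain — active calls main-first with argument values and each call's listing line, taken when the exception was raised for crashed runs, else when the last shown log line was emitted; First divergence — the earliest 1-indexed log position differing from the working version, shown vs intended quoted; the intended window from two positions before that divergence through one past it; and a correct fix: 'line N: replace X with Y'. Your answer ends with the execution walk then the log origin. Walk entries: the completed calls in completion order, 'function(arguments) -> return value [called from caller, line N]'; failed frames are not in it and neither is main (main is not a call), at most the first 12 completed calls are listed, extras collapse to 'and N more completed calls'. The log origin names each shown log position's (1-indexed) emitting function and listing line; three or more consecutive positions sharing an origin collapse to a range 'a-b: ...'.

Answer: the defect is in index_entries at line 29.
The tell: Position 6 is the first bad log line: 'checkpoint: 1' should read 'checkpoint: 8'.
Call chain: main -> bind_quota(1, 1) (called at line 42).
First divergence: position 6 — the shown line 'checkpoint: 1' should read 'checkpoint: 8'.
Intended log window:
  4: map_offsets returns 5
  5: stage values: 41 and 5
  6: checkpoint: 8
  7: enter bind_quota: left 8 right 1
Execution walk:
  collect_span([2, 5, 2, 4, 10, 3, 11, 4]) -> 41  [called from index_entries, line 25]
  map_offsets([2, 5, 2, 4, 10, 3, 11, 4], 3) -> 5  [called from index_entries, line 26]
  index_entries([2, 5, 2, 4, 10, 3, 11, 4], 3) -> 1  [called from main, line 40]
  bind_quota(1, 1) -> 1  [called from main, line 42]
Log origins:
  1: logged in index_entries at line 24
  2: logged in collect_span at line 2
  3: logged in collect_span at line 6
  4: logged in map_offsets at line 14
  5: logged in index_entries at line 27
  6: logged in main at line 41
  7: logged in bind_quota at line 32
A correct fix: line 29: replace `width // width` with `top // width`.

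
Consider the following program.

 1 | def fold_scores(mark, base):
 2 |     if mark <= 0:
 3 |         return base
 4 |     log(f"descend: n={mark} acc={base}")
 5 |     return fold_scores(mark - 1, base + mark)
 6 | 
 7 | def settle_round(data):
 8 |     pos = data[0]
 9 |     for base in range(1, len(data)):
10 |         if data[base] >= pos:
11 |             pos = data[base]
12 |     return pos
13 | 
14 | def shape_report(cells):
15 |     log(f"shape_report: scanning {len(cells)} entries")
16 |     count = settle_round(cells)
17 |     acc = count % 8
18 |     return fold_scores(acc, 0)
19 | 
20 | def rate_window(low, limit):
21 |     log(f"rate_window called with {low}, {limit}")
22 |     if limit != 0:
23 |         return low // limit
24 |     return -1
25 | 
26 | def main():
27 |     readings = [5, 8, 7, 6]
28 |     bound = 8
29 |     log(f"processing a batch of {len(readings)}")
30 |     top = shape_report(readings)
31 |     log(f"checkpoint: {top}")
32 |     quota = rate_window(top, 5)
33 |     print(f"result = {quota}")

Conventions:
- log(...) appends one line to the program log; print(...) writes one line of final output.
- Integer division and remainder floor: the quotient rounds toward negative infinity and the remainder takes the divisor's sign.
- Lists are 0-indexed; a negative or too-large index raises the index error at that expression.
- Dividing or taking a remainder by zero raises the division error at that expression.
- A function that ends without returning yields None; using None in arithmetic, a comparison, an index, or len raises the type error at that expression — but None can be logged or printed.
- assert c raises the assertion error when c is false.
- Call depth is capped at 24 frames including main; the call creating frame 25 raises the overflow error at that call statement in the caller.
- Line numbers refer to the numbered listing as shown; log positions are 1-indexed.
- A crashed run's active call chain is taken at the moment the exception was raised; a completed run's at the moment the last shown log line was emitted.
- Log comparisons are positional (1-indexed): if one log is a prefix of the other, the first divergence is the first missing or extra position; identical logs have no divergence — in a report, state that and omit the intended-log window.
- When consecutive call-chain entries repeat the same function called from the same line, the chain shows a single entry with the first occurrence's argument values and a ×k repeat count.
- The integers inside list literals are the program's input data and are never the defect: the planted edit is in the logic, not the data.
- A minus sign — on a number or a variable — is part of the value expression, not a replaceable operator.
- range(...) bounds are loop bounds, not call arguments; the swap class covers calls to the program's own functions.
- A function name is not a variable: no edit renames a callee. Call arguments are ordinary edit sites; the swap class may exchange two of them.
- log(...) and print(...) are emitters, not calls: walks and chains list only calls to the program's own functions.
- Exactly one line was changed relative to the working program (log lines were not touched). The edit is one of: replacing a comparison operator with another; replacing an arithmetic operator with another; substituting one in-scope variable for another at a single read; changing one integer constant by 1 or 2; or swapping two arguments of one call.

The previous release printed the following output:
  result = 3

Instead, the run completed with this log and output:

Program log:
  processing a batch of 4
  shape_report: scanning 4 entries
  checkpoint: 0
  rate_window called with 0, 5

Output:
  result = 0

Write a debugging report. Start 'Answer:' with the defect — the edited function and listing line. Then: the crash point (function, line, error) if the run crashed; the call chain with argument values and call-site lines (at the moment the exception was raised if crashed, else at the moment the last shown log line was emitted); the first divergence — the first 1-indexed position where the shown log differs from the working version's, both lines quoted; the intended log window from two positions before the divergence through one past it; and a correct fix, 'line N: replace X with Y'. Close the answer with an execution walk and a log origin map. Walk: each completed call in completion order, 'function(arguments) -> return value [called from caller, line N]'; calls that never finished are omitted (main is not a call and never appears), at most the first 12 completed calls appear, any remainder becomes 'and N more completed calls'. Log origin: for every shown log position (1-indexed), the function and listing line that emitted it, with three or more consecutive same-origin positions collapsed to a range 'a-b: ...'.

Answer: the defect is in settle_round at line 10.
The tell: The log first diverges at position 3: the faulty run prints 'checkpoint: 0' where the working version prints 'descend: n=5 acc=0'.
Call chain: main -> rate_window(0, 5) (called at line 32).
First divergence: position 3; shown 'checkpoint: 0' vs intended 'descend: n=5 acc=0'.
Intended log window:
  1: processing a batch of 4
  2: shape_report: scanning 4 entries
  3: descend: n=5 acc=0
  4: descend: n=4 acc=5
Execution walk:
  settle_round([5, 8, 7, 6]) -> 8  [called from shape_report, line 16]
  fold_scores(0, 0) -> 0  [called from shape_report, line 18]
  shape_report([5, 8, 7, 6]) -> 0  [called from main, line 30]
  rate_window(0, 5) -> 0  [called from main, line 32]
Log origins:
  1: from main, line 29
  2: from shape_report, line 15
  3: from main, line 31
  4: from rate_window, line 21
A correct fix: line 10: replace `>=` with `<`.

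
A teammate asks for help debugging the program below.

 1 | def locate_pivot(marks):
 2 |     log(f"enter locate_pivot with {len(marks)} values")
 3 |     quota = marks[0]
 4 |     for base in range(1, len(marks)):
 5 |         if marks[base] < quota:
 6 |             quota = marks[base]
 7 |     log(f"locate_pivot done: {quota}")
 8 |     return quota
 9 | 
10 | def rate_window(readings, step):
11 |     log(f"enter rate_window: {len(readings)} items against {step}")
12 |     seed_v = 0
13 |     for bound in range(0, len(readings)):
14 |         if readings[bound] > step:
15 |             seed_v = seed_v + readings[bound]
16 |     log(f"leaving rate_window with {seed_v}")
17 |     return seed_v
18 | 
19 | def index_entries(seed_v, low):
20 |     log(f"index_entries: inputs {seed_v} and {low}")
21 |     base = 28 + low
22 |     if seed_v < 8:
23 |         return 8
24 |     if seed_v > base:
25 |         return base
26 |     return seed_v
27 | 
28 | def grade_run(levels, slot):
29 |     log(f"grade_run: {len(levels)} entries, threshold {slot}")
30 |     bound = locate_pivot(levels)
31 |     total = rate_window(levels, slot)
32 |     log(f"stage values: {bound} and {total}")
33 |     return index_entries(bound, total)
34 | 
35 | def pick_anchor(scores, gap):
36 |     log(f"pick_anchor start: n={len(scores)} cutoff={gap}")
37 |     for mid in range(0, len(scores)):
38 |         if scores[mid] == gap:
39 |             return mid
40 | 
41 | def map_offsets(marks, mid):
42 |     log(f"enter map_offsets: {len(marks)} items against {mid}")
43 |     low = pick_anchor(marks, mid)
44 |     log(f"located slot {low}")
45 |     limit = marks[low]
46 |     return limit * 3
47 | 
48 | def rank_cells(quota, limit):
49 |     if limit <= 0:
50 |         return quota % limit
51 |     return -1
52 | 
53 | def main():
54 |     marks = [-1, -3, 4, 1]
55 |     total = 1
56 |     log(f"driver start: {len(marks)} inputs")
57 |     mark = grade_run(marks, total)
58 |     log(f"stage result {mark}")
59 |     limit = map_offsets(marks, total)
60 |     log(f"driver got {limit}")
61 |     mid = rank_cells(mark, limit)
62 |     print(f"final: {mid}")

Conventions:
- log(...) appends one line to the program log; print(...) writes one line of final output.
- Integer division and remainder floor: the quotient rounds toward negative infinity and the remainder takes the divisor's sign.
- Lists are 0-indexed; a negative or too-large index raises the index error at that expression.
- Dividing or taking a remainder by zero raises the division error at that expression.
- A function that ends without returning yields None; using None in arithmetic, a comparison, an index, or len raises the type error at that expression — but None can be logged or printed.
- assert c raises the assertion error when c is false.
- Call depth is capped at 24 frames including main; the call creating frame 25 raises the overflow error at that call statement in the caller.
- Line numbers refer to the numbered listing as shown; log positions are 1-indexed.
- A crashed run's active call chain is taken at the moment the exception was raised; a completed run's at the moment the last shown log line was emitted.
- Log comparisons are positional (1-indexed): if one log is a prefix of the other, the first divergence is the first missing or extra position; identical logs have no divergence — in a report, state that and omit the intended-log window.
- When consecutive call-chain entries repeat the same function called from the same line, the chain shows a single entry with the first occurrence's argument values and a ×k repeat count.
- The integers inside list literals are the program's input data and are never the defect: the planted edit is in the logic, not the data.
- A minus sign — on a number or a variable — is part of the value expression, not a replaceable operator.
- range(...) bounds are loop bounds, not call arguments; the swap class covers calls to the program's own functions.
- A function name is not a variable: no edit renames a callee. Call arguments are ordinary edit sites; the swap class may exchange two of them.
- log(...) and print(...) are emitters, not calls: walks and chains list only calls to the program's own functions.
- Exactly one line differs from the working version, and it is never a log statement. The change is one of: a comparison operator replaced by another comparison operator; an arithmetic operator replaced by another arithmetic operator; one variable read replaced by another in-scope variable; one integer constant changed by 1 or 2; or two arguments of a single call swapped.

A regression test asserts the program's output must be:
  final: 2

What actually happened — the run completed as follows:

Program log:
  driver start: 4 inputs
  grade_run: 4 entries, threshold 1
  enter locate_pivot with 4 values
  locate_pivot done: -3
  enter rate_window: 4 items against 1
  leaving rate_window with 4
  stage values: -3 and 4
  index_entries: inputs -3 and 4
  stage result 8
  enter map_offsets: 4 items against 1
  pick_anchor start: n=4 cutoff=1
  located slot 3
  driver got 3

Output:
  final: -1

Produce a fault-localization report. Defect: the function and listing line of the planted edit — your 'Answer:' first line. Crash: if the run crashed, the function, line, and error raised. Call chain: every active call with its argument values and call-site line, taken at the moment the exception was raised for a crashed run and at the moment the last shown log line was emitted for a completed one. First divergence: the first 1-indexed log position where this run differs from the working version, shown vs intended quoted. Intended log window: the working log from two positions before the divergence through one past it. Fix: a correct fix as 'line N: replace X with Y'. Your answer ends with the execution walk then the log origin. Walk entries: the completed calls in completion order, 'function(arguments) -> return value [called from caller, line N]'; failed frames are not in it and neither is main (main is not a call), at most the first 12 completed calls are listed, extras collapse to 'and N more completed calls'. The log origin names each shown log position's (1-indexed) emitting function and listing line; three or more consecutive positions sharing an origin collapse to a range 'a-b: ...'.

Answer: the defect is in rank_cells at line 49.
The tell: Nothing in the log betrays the bug — only the output does.
Call chain: main.
First divergence: there is none — every log position agrees.
Execution walk:
  locate_pivot([-1, -3, 4, 1]) -> -3  [called from grade_run, line 30]
  rate_window([-1, -3, 4, 1], 1) -> 4  [called from grade_run, line 31]
  index_entries(-3, 4) -> 8  [called from grade_run, line 33]
  grade_run([-1, -3, 4, 1], 1) -> 8  [called from main, line 57]
  pick_anchor([-1, -3, 4, 1], 1) -> 3  [called from map_offsets, line 43]
  map_offsets([-1, -3, 4, 1], 1) -> 3  [called from main, line 59]
  rank_cells(8, 3) -> -1  [called from main, line 61]
Log line origins:
  1: logged in main at line 56
  2: logged in grade_run at line 29
  3: logged in locate_pivot at line 2
  4: logged in locate_pivot at line 7
  5: logged in rate_window at line 11
  6: logged in rate_window at line 16
  7: logged in grade_run at line 32
  8: logged in index_entries at line 20
  9: logged in main at line 58
  10: logged in map_offsets at line 42
  11: logged in pick_anchor at line 36
  12: logged in map_offsets at line 44
  13: logged in main at line 60
A correct fix: line 49: replace `<=` with `!=`.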